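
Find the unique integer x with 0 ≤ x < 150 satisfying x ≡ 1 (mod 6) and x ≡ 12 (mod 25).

Write x = 1 + 6·k. Then 6·k ≡ 12 − 1 ≡ 11 (mod 25).
Need 6⁻¹ mod 25. Extended Euclid on (25, 6):
25 = 4×6 + 1
6 = 6×1 + 0
Back-substitute:
1 = 25 − 4·6
6⁻¹ ≡ 21 (mod 25), so k ≡ 21·11 ≡ 6 (mod 25).
x = 1 + 6·6 = 37.

37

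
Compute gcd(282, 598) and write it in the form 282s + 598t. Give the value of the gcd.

2

Euclidean algorithm:
598 = 2·282 + 34
282 = 8·34 + 10
34 = 3·10 + 4
10 = 2·4 + 2
4 = 2·2 + 0
gcd(282, 598) = 2.
Express as a combination:
2 = 10 − 2·4
2 = −2·34 + 7·10
2 = 7·282 − 58·34
2 = −58·598 + 123·282
So 2 = (-58)·598 + (123)·282.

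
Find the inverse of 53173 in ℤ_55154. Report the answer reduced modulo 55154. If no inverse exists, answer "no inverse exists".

Run Euclid on (55154, 53173):
55154 = 1×53173 + 1981
53173 = 26×1981 + 1667
1981 = 1×1667 + 314
1667 = 5×314 + 97
314 = 3×97 + 23
97 = 4×23 + 5
23 = 4×5 + 3
5 = 1×3 + 2
3 = 1×2 + 1
2 = 2×1 + 0
The gcd is 1. Working backward:
1 = 3 − 2
1 = −5 + 2·3
1 = 2·23 − 9·5
1 = −9·97 + 38·23
1 = 38·314 − 123·97
1 = −123·1667 + 653·314
1 = 653·1981 − 776·1667
1 = −776·53173 + 20829·1981
1 = 20829·55154 − 21605·53173
Hence 53173⁻¹ ≡ -21605 ≡ 33549 (mod 55154).

33549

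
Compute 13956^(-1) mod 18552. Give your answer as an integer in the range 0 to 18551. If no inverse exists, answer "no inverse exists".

no inverse exists

Compute gcd(13956, 18552):
18552 = 1*13956 + 4596
13956 = 3*4596 + 168
4596 = 27*168 + 60
168 = 2*60 + 48
60 = 1*48 + 12
48 = 4*12 + 0
The gcd is 12, not 1, hence no inverse exists.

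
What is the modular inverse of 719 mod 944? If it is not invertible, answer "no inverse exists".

751

Apply the Euclidean algorithm to 944 and 719:
944 = 1×719 + 225
719 = 3×225 + 44
225 = 5×44 + 5
44 = 8×5 + 4
5 = 1×4 + 1
4 = 4×1 + 0
gcd = 1, so the inverse exists. Back-substitute:
1 = 5 − 4
1 = −44 + 9·5
1 = 9·225 − 46·44
1 = −46·719 + 147·225
1 = 147·944 − 193·719
Hence 719⁻¹ ≡ -193 ≡ 751 (mod 944).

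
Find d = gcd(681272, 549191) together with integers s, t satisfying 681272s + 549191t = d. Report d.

Apply Euclid's algorithm to 681272 and 549191:
681272 = 1×549191 + 132081
549191 = 4×132081 + 20867
132081 = 6×20867 + 6879
20867 = 3×6879 + 230
6879 = 29×230 + 209
230 = 1×209 + 21
209 = 9×21 + 20
21 = 1×20 + 1
20 = 20×1 + 0
gcd(681272, 549191) = 1.
Back-substituting:
1 = 21 − 20
1 = −209 + 10·21
1 = 10·230 − 11·209
1 = −11·6879 + 329·230
1 = 329·20867 − 998·6879
1 = −998·132081 + 6317·20867
1 = 6317·549191 − 26266·132081
1 = −26266·681272 + 32583·549191
So 1 = (-26266)·681272 + (32583)·549191.

1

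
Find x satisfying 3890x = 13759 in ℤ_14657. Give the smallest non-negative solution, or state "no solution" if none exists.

6797

First find gcd(3890, 14657):
14657 = 3·3890 + 2987
3890 = 1·2987 + 903
2987 = 3·903 + 278
903 = 3·278 + 69
278 = 4·69 + 2
69 = 34·2 + 1
2 = 2·1 + 0
gcd = 1, so a unique solution mod 14657 exists.
Back-substitute for the Bézout coefficients:
1 = 69 − 34·2
1 = −34·278 + 137·69
1 = 137·903 − 445·278
1 = −445·2987 + 1472·903
1 = 1472·3890 − 1917·2987
1 = −1917·14657 + 7223·3890
So 3890·(7223) ≡ 1 (mod 14657), giving 3890⁻¹ ≡ 7223.
x ≡ 3890⁻¹·13759 ≡ 7223·13759 ≡ 6797 (mod 14657).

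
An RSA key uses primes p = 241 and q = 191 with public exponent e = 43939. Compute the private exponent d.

φ(n) = (p−1)(q−1) = 240·190 = 45600.
Need d with 43939·d ≡ 1 (mod 45600). Apply the extended Euclidean algorithm:
45600 = 1×43939 + 1661
43939 = 26×1661 + 753
1661 = 2×753 + 155
753 = 4×155 + 133
155 = 1×133 + 22
133 = 6×22 + 1
22 = 22×1 + 0
Back-substitute:
1 = 133 − 6·22
1 = −6·155 + 7·133
1 = 7·753 − 34·155
1 = −34·1661 + 75·753
1 = 75·43939 − 1984·1661
1 = −1984·45600 + 2059·43939
So 43939·2059 ≡ 1 (mod 45600), hence d = 2059.

2059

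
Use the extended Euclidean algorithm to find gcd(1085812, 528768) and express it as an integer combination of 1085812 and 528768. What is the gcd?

4

Apply Euclid's algorithm to 1085812 and 528768:
1085812 = 2·528768 + 28276
528768 = 18·28276 + 19800
28276 = 1·19800 + 8476
19800 = 2·8476 + 2848
8476 = 2·2848 + 2780
2848 = 1·2780 + 68
2780 = 40·68 + 60
68 = 1·60 + 8
60 = 7·8 + 4
8 = 2·4 + 0
gcd(1085812, 528768) = 4.
Working backward:
4 = 60 − 7·8
4 = −7·68 + 8·60
4 = 8·2780 − 327·68
4 = −327·2848 + 335·2780
4 = 335·8476 − 997·2848
4 = −997·19800 + 2329·8476
4 = 2329·28276 − 3326·19800
4 = −3326·528768 + 62197·28276
4 = 62197·1085812 − 127720·528768
So 4 = (62197)·1085812 + (-127720)·528768.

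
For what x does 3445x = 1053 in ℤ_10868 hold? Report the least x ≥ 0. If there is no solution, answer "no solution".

First find gcd(3445, 10868):
10868 = 3·3445 + 533
3445 = 6·533 + 247
533 = 2·247 + 39
247 = 6·39 + 13
39 = 3·13 + 0
gcd = 13 and 13 | 1053, so solutions exist. Divide through by 13: 265x ≡ 81 (mod 836).
Now find 265⁻¹ mod 836:
836 = 3·265 + 41
265 = 6·41 + 19
41 = 2·19 + 3
19 = 6·3 + 1
3 = 3·1 + 0
Back-substitute:
1 = 19 − 6·3
1 = −6·41 + 13·19
1 = 13·265 − 84·41
1 = −84·836 + 265·265
So 265⁻¹ ≡ 265 (mod 836).
Then x ≡ 265·81 ≡ 565 (mod 836); the smallest non-negative solution is x = 565.

565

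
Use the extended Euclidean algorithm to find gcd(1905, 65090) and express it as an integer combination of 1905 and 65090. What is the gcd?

Euclidean algorithm:
65090 = 34*1905 + 320
1905 = 5*320 + 305
320 = 1*305 + 15
305 = 20*15 + 5
15 = 3*5 + 0
gcd(1905, 65090) = 5.
Express as a combination:
5 = 305 − 20·15
5 = −20·320 + 21·305
5 = 21·1905 − 125·320
5 = −125·65090 + 4271·1905
So 5 = (-125)·65090 + (4271)·1905.

5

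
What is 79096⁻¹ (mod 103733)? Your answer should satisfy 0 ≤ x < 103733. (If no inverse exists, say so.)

Extended Euclidean algorithm:
103733 = 1×79096 + 24637
79096 = 3×24637 + 5185
24637 = 4×5185 + 3897
5185 = 1×3897 + 1288
3897 = 3×1288 + 33
1288 = 39×33 + 1
33 = 33×1 + 0
Since gcd(79096, 103733) = 1, back-substitute to write 1 as a combination:
1 = 1288 − 39·33
1 = −39·3897 + 118·1288
1 = 118·5185 − 157·3897
1 = −157·24637 + 746·5185
1 = 746·79096 − 2395·24637
1 = −2395·103733 + 3141·79096
So 79096·3141 ≡ 1 (mod 103733).

3141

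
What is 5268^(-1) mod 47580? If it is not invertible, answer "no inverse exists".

Euclidean algorithm on 47580, 5268:
47580 = 9*5268 + 168
5268 = 31*168 + 60
168 = 2*60 + 48
60 = 1*48 + 12
48 = 4*12 + 0
The gcd is 12, not 1, hence no inverse exists.

no inverse exists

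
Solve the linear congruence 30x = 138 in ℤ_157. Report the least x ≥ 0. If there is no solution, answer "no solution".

First find gcd(30, 157):
157 = 5×30 + 7
30 = 4×7 + 2
7 = 3×2 + 1
2 = 2×1 + 0
gcd = 1, so a unique solution mod 157 exists.
Back-substitute for the Bézout coefficients:
1 = 7 − 3·2
1 = −3·30 + 13·7
1 = 13·157 − 68·30
So 30·(-68) ≡ 1 (mod 157), giving 30⁻¹ ≡ 89.
x ≡ 30⁻¹·138 ≡ 89·138 ≡ 36 (mod 157).

36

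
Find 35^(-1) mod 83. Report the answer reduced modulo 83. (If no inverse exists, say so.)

19

gcd(83, 35) by repeated division:
83 = 2·35 + 13
35 = 2·13 + 9
13 = 1·9 + 4
9 = 2·4 + 1
4 = 4·1 + 0
gcd = 1, so the inverse exists. Back-substitute:
1 = 9 − 2·4
1 = −2·13 + 3·9
1 = 3·35 − 8·13
1 = −8·83 + 19·35
So 35·19 ≡ 1 (mod 83).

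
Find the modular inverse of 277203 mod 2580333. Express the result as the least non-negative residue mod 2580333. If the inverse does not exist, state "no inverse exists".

Compute gcd(277203, 2580333):
2580333 = 9·277203 + 85506
277203 = 3·85506 + 20685
85506 = 4·20685 + 2766
20685 = 7·2766 + 1323
2766 = 2·1323 + 120
1323 = 11·120 + 3
120 = 40·3 + 0
The gcd is 3, not 1, hence no inverse exists.

no inverse exists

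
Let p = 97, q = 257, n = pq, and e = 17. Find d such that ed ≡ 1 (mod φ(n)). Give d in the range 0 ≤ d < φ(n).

φ(n) = (p−1)(q−1) = 96·256 = 24576.
Need d with 17·d ≡ 1 (mod 24576). Apply the extended Euclidean algorithm:
24576 = 1445·17 + 11
17 = 1·11 + 6
11 = 1·6 + 5
6 = 1·5 + 1
5 = 5·1 + 0
Back-substitute:
1 = 6 − 5
1 = −11 + 2·6
1 = 2·17 − 3·11
1 = −3·24576 + 4337·17
So 17·4337 ≡ 1 (mod 24576), hence d = 4337.

4337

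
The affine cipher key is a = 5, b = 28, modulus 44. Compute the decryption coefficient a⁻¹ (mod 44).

gcd(44, 5) by repeated division:
44 = 8·5 + 4
5 = 1·4 + 1
4 = 4·1 + 0
The gcd is 1. Working backward:
1 = 5 − 4
1 = −44 + 9·5
So 5·9 ≡ 1 (mod 44).

9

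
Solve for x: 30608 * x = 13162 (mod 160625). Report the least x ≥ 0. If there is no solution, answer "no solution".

First find gcd(30608, 160625):
160625 = 5*30608 + 7585
30608 = 4*7585 + 268
7585 = 28*268 + 81
268 = 3*81 + 25
81 = 3*25 + 6
25 = 4*6 + 1
6 = 6*1 + 0
gcd = 1, so a unique solution mod 160625 exists.
Back-substitute for the Bézout coefficients:
1 = 25 − 4·6
1 = −4·81 + 13·25
1 = 13·268 − 43·81
1 = −43·7585 + 1217·268
1 = 1217·30608 − 4911·7585
1 = −4911·160625 + 25772·30608
So 30608·(25772) ≡ 1 (mod 160625), giving 30608⁻¹ ≡ 25772.
x ≡ 30608⁻¹·13162 ≡ 25772·13162 ≡ 131689 (mod 160625).

131689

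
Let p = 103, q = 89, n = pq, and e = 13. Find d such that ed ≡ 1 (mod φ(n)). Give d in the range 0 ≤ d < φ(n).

1381

φ(n) = (p−1)(q−1) = 102·88 = 8976.
Need d with 13·d ≡ 1 (mod 8976). Apply the extended Euclidean algorithm:
8976 = 690×13 + 6
13 = 2×6 + 1
6 = 6×1 + 0
Back-substitute:
1 = 13 − 2·6
1 = −2·8976 + 1381·13
So 13·1381 ≡ 1 (mod 8976), hence d = 1381.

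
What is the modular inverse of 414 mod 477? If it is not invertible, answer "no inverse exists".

no inverse exists

Compute gcd(414, 477):
477 = 1×414 + 63
414 = 6×63 + 36
63 = 1×36 + 27
36 = 1×27 + 9
27 = 3×9 + 0
The gcd is 9, not 1, hence no inverse exists.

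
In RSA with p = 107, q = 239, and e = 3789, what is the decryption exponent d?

12877

φ(n) = (p−1)(q−1) = 106·238 = 25228.
Need d with 3789·d ≡ 1 (mod 25228). Apply the extended Euclidean algorithm:
25228 = 6×3789 + 2494
3789 = 1×2494 + 1295
2494 = 1×1295 + 1199
1295 = 1×1199 + 96
1199 = 12×96 + 47
96 = 2×47 + 2
47 = 23×2 + 1
2 = 2×1 + 0
Back-substitute:
1 = 47 − 23·2
1 = −23·96 + 47·47
1 = 47·1199 − 587·96
1 = −587·1295 + 634·1199
1 = 634·2494 − 1221·1295
1 = −1221·3789 + 1855·2494
1 = 1855·25228 − 12351·3789
So 3789·(-12351) ≡ 1 (mod 25228), hence d ≡ -12351 ≡ 12877 (mod 25228).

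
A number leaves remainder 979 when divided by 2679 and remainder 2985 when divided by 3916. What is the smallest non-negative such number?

Write x = 979 + 2679·k. Then 2679·k ≡ 2985 − 979 ≡ 2006 (mod 3916).
Need 2679⁻¹ mod 3916. Extended Euclid on (3916, 2679):
3916 = 1×2679 + 1237
2679 = 2×1237 + 205
1237 = 6×205 + 7
205 = 29×7 + 2
7 = 3×2 + 1
2 = 2×1 + 0
Back-substitute:
1 = 7 − 3·2
1 = −3·205 + 88·7
1 = 88·1237 − 531·205
1 = −531·2679 + 1150·1237
1 = 1150·3916 − 1681·2679
2679⁻¹ ≡ 2235 (mod 3916), so k ≡ 2235·2006 ≡ 3506 (mod 3916).
x = 979 + 2679·3506 = 9393553.

9393553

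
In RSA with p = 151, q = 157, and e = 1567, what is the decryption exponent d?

φ(n) = (p−1)(q−1) = 150·156 = 23400.
Need d with 1567·d ≡ 1 (mod 23400). Apply the extended Euclidean algorithm:
23400 = 14*1567 + 1462
1567 = 1*1462 + 105
1462 = 13*105 + 97
105 = 1*97 + 8
97 = 12*8 + 1
8 = 8*1 + 0
Back-substitute:
1 = 97 − 12·8
1 = −12·105 + 13·97
1 = 13·1462 − 181·105
1 = −181·1567 + 194·1462
1 = 194·23400 − 2897·1567
So 1567·(-2897) ≡ 1 (mod 23400), hence d ≡ -2897 ≡ 20503 (mod 23400).

20503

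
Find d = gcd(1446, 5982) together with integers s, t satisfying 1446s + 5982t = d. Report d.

6

Repeated division:
5982 = 4·1446 + 198
1446 = 7·198 + 60
198 = 3·60 + 18
60 = 3·18 + 6
18 = 3·6 + 0
gcd(1446, 5982) = 6.
Express as a combination:
6 = 60 − 3·18
6 = −3·198 + 10·60
6 = 10·1446 − 73·198
6 = −73·5982 + 302·1446
So 6 = (-73)·5982 + (302)·1446.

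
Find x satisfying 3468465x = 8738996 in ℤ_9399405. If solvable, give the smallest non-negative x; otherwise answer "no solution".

no solution

gcd(3468465, 9399405):
9399405 = 2·3468465 + 2462475
3468465 = 1·2462475 + 1005990
2462475 = 2·1005990 + 450495
1005990 = 2·450495 + 105000
450495 = 4·105000 + 30495
105000 = 3·30495 + 13515
30495 = 2·13515 + 3465
13515 = 3·3465 + 3120
3465 = 1·3120 + 345
3120 = 9·345 + 15
345 = 23·15 + 0
gcd = 15, but 15 ∤ 8738996, so the congruence has no solution.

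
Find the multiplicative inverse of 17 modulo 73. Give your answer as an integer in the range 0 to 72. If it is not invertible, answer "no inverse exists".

gcd(73, 17) by repeated division:
73 = 4·17 + 5
17 = 3·5 + 2
5 = 2·2 + 1
2 = 2·1 + 0
gcd = 1, so the inverse exists. Back-substitute:
1 = 5 − 2·2
1 = −2·17 + 7·5
1 = 7·73 − 30·17
Thus 17·(-30) ≡ 1 (mod 73); reducing, -30 mod 73 = 43.

43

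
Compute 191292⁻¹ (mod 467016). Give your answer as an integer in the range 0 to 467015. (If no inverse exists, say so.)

Compute gcd(191292, 467016):
467016 = 2*191292 + 84432
191292 = 2*84432 + 22428
84432 = 3*22428 + 17148
22428 = 1*17148 + 5280
17148 = 3*5280 + 1308
5280 = 4*1308 + 48
1308 = 27*48 + 12
48 = 4*12 + 0
The gcd is 12, not 1, hence no inverse exists.

no inverse exists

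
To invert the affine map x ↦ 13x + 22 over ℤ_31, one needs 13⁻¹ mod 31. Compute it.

Apply the Euclidean algorithm to 31 and 13:
31 = 2×13 + 5
13 = 2×5 + 3
5 = 1×3 + 2
3 = 1×2 + 1
2 = 2×1 + 0
Since gcd(13, 31) = 1, back-substitute to write 1 as a combination:
1 = 3 − 2
1 = −5 + 2·3
1 = 2·13 − 5·5
1 = −5·31 + 12·13
So 13·12 ≡ 1 (mod 31).

12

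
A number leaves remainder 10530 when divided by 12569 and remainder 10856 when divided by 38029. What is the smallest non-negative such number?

261232057

Write x = 10530 + 12569·k. Then 12569·k ≡ 10856 − 10530 ≡ 326 (mod 38029).
Need 12569⁻¹ mod 38029. Extended Euclid on (38029, 12569):
38029 = 3×12569 + 322
12569 = 39×322 + 11
322 = 29×11 + 3
11 = 3×3 + 2
3 = 1×2 + 1
2 = 2×1 + 0
Back-substitute:
1 = 3 − 2
1 = −11 + 4·3
1 = 4·322 − 117·11
1 = −117·12569 + 4567·322
1 = 4567·38029 − 13818·12569
12569⁻¹ ≡ 24211 (mod 38029), so k ≡ 24211·326 ≡ 20783 (mod 38029).
x = 10530 + 12569·20783 = 261232057.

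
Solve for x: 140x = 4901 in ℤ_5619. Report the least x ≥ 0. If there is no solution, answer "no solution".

First find gcd(140, 5619):
5619 = 40×140 + 19
140 = 7×19 + 7
19 = 2×7 + 5
7 = 1×5 + 2
5 = 2×2 + 1
2 = 2×1 + 0
gcd = 1, so a unique solution mod 5619 exists.
Back-substitute for the Bézout coefficients:
1 = 5 − 2·2
1 = −2·7 + 3·5
1 = 3·19 − 8·7
1 = −8·140 + 59·19
1 = 59·5619 − 2368·140
So 140·(-2368) ≡ 1 (mod 5619), giving 140⁻¹ ≡ 3251.
x ≡ 140⁻¹·4901 ≡ 3251·4901 ≡ 3286 (mod 5619).

3286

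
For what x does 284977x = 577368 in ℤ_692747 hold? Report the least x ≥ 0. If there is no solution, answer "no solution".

32063

First find gcd(284977, 692747):
692747 = 2*284977 + 122793
284977 = 2*122793 + 39391
122793 = 3*39391 + 4620
39391 = 8*4620 + 2431
4620 = 1*2431 + 2189
2431 = 1*2189 + 242
2189 = 9*242 + 11
242 = 22*11 + 0
gcd = 11 and 11 | 577368, so solutions exist. Divide through by 11: 25907x ≡ 52488 (mod 62977).
Now find 25907⁻¹ mod 62977:
62977 = 2·25907 + 11163
25907 = 2·11163 + 3581
11163 = 3·3581 + 420
3581 = 8·420 + 221
420 = 1·221 + 199
221 = 1·199 + 22
199 = 9·22 + 1
22 = 22·1 + 0
Back-substitute:
1 = 199 − 9·22
1 = −9·221 + 10·199
1 = 10·420 − 19·221
1 = −19·3581 + 162·420
1 = 162·11163 − 505·3581
1 = −505·25907 + 1172·11163
1 = 1172·62977 − 2849·25907
So 25907·(-2849) ≡ 1 (mod 62977), i.e. 25907⁻¹ ≡ 60128.
Then x ≡ 60128·52488 ≡ 32063 (mod 62977); the smallest non-negative solution is x = 32063.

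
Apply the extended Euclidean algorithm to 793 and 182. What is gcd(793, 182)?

Repeated division:
793 = 4×182 + 65
182 = 2×65 + 52
65 = 1×52 + 13
52 = 4×13 + 0
gcd(793, 182) = 13.
Express as a combination:
13 = 65 − 52
13 = −182 + 3·65
13 = 3·793 − 13·182
So 13 = (3)·793 + (-13)·182.

13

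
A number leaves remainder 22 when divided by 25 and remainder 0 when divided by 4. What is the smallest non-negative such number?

Write x = 22 + 25·k. Then 25·k ≡ 0 − 22 ≡ 2 (mod 4).
Need 25⁻¹ mod 4. Extended Euclid on (4, 1):
4 = 4·1 + 0
25⁻¹ ≡ 1 (mod 4), so k ≡ 1·2 ≡ 2 (mod 4).
x = 22 + 25·2 = 72.

72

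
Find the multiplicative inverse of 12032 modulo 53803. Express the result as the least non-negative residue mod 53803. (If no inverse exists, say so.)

45204

Apply the Euclidean algorithm to 53803 and 12032:
53803 = 4×12032 + 5675
12032 = 2×5675 + 682
5675 = 8×682 + 219
682 = 3×219 + 25
219 = 8×25 + 19
25 = 1×19 + 6
19 = 3×6 + 1
6 = 6×1 + 0
gcd = 1, so the inverse exists. Back-substitute:
1 = 19 − 3·6
1 = −3·25 + 4·19
1 = 4·219 − 35·25
1 = −35·682 + 109·219
1 = 109·5675 − 907·682
1 = −907·12032 + 1923·5675
1 = 1923·53803 − 8599·12032
Hence 12032⁻¹ ≡ -8599 ≡ 45204 (mod 53803).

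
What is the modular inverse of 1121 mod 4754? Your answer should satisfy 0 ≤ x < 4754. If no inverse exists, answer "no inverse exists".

Extended Euclidean algorithm:
4754 = 4×1121 + 270
1121 = 4×270 + 41
270 = 6×41 + 24
41 = 1×24 + 17
24 = 1×17 + 7
17 = 2×7 + 3
7 = 2×3 + 1
3 = 3×1 + 0
The gcd is 1. Working backward:
1 = 7 − 2·3
1 = −2·17 + 5·7
1 = 5·24 − 7·17
1 = −7·41 + 12·24
1 = 12·270 − 79·41
1 = −79·1121 + 328·270
1 = 328·4754 − 1391·1121
Hence 1121⁻¹ ≡ -1391 ≡ 3363 (mod 4754).

3363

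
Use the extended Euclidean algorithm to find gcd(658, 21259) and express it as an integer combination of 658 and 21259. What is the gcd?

7

Euclidean algorithm:
21259 = 32·658 + 203
658 = 3·203 + 49
203 = 4·49 + 7
49 = 7·7 + 0
gcd(658, 21259) = 7.
Express as a combination:
7 = 203 − 4·49
7 = −4·658 + 13·203
7 = 13·21259 − 420·658
So 7 = (13)·21259 + (-420)·658.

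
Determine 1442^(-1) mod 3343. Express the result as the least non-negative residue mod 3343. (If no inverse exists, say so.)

gcd(3343, 1442) by repeated division:
3343 = 2×1442 + 459
1442 = 3×459 + 65
459 = 7×65 + 4
65 = 16×4 + 1
4 = 4×1 + 0
Since gcd(1442, 3343) = 1, back-substitute to write 1 as a combination:
1 = 65 − 16·4
1 = −16·459 + 113·65
1 = 113·1442 − 355·459
1 = −355·3343 + 823·1442
So 1442·823 ≡ 1 (mod 3343).

823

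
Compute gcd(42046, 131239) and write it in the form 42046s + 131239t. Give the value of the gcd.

Repeated division:
131239 = 3·42046 + 5101
42046 = 8·5101 + 1238
5101 = 4·1238 + 149
1238 = 8·149 + 46
149 = 3·46 + 11
46 = 4·11 + 2
11 = 5·2 + 1
2 = 2·1 + 0
gcd(42046, 131239) = 1.
Back-substituting:
1 = 11 − 5·2
1 = −5·46 + 21·11
1 = 21·149 − 68·46
1 = −68·1238 + 565·149
1 = 565·5101 − 2328·1238
1 = −2328·42046 + 19189·5101
1 = 19189·131239 − 59895·42046
So 1 = (19189)·131239 + (-59895)·42046.

1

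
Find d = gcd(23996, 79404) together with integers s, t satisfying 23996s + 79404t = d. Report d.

Repeated division:
79404 = 3*23996 + 7416
23996 = 3*7416 + 1748
7416 = 4*1748 + 424
1748 = 4*424 + 52
424 = 8*52 + 8
52 = 6*8 + 4
8 = 2*4 + 0
gcd(23996, 79404) = 4.
Express as a combination:
4 = 52 − 6·8
4 = −6·424 + 49·52
4 = 49·1748 − 202·424
4 = −202·7416 + 857·1748
4 = 857·23996 − 2773·7416
4 = −2773·79404 + 9176·23996
So 4 = (-2773)·79404 + (9176)·23996.

4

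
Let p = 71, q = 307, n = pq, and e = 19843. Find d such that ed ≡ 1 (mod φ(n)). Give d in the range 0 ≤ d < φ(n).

5827

φ(n) = (p−1)(q−1) = 70·306 = 21420.
Need d with 19843·d ≡ 1 (mod 21420). Apply the extended Euclidean algorithm:
21420 = 1·19843 + 1577
19843 = 12·1577 + 919
1577 = 1·919 + 658
919 = 1·658 + 261
658 = 2·261 + 136
261 = 1·136 + 125
136 = 1·125 + 11
125 = 11·11 + 4
11 = 2·4 + 3
4 = 1·3 + 1
3 = 3·1 + 0
Back-substitute:
1 = 4 − 3
1 = −11 + 3·4
1 = 3·125 − 34·11
1 = −34·136 + 37·125
1 = 37·261 − 71·136
1 = −71·658 + 179·261
1 = 179·919 − 250·658
1 = −250·1577 + 429·919
1 = 429·19843 − 5398·1577
1 = −5398·21420 + 5827·19843
So 19843·5827 ≡ 1 (mod 21420), hence d = 5827.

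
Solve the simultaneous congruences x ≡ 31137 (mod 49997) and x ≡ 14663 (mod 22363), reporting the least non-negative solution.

61177468

Write x = 31137 + 49997·k. Then 49997·k ≡ 14663 − 31137 ≡ 5889 (mod 22363).
Need 49997⁻¹ mod 22363. Extended Euclid on (22363, 5271):
22363 = 4×5271 + 1279
5271 = 4×1279 + 155
1279 = 8×155 + 39
155 = 3×39 + 38
39 = 1×38 + 1
38 = 38×1 + 0
Back-substitute:
1 = 39 − 38
1 = −155 + 4·39
1 = 4·1279 − 33·155
1 = −33·5271 + 136·1279
1 = 136·22363 − 577·5271
49997⁻¹ ≡ 21786 (mod 22363), so k ≡ 21786·5889 ≡ 1223 (mod 22363).
x = 31137 + 49997·1223 = 61177468.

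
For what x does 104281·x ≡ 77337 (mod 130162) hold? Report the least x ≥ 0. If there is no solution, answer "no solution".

49515

First find gcd(104281, 130162):
130162 = 1*104281 + 25881
104281 = 4*25881 + 757
25881 = 34*757 + 143
757 = 5*143 + 42
143 = 3*42 + 17
42 = 2*17 + 8
17 = 2*8 + 1
8 = 8*1 + 0
gcd = 1, so a unique solution mod 130162 exists.
Back-substitute for the Bézout coefficients:
1 = 17 − 2·8
1 = −2·42 + 5·17
1 = 5·143 − 17·42
1 = −17·757 + 90·143
1 = 90·25881 − 3077·757
1 = −3077·104281 + 12398·25881
1 = 12398·130162 − 15475·104281
So 104281·(-15475) ≡ 1 (mod 130162), giving 104281⁻¹ ≡ 114687.
x ≡ 104281⁻¹·77337 ≡ 114687·77337 ≡ 49515 (mod 130162).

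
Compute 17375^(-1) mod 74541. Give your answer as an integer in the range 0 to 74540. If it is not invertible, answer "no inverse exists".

Apply the Euclidean algorithm to 74541 and 17375:
74541 = 4×17375 + 5041
17375 = 3×5041 + 2252
5041 = 2×2252 + 537
2252 = 4×537 + 104
537 = 5×104 + 17
104 = 6×17 + 2
17 = 8×2 + 1
2 = 2×1 + 0
The gcd is 1. Working backward:
1 = 17 − 8·2
1 = −8·104 + 49·17
1 = 49·537 − 253·104
1 = −253·2252 + 1061·537
1 = 1061·5041 − 2375·2252
1 = −2375·17375 + 8186·5041
1 = 8186·74541 − 35119·17375
So 17375·(-35119) ≡ 1 (mod 74541), and -35119 ≡ 39422 (mod 74541).

39422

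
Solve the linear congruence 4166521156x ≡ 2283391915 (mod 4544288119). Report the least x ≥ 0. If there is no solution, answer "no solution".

First find gcd(4166521156, 4544288119):
4544288119 = 1*4166521156 + 377766963
4166521156 = 11*377766963 + 11084563
377766963 = 34*11084563 + 891821
11084563 = 12*891821 + 382711
891821 = 2*382711 + 126399
382711 = 3*126399 + 3514
126399 = 35*3514 + 3409
3514 = 1*3409 + 105
3409 = 32*105 + 49
105 = 2*49 + 7
49 = 7*7 + 0
gcd = 7 and 7 | 2283391915, so solutions exist. Divide through by 7: 595217308x ≡ 326198845 (mod 649184017).
Now find 595217308⁻¹ mod 649184017:
649184017 = 1*595217308 + 53966709
595217308 = 11*53966709 + 1583509
53966709 = 34*1583509 + 127403
1583509 = 12*127403 + 54673
127403 = 2*54673 + 18057
54673 = 3*18057 + 502
18057 = 35*502 + 487
502 = 1*487 + 15
487 = 32*15 + 7
15 = 2*7 + 1
7 = 7*1 + 0
Back-substitute:
1 = 15 − 2·7
1 = −2·487 + 65·15
1 = 65·502 − 67·487
1 = −67·18057 + 2410·502
1 = 2410·54673 − 7297·18057
1 = −7297·127403 + 17004·54673
1 = 17004·1583509 − 211345·127403
1 = −211345·53966709 + 7202734·1583509
1 = 7202734·595217308 − 79441419·53966709
1 = −79441419·649184017 + 86644153·595217308
So 595217308⁻¹ ≡ 86644153 (mod 649184017).
Then x ≡ 86644153·326198845 ≡ 606226207 (mod 649184017); the smallest non-negative solution is x = 606226207.

606226207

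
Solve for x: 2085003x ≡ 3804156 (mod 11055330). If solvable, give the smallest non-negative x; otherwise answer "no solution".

1068942

First find gcd(2085003, 11055330):
11055330 = 5·2085003 + 630315
2085003 = 3·630315 + 194058
630315 = 3·194058 + 48141
194058 = 4·48141 + 1494
48141 = 32·1494 + 333
1494 = 4·333 + 162
333 = 2·162 + 9
162 = 18·9 + 0
gcd = 9 and 9 | 3804156, so solutions exist. Divide through by 9: 231667x ≡ 422684 (mod 1228370).
Now find 231667⁻¹ mod 1228370:
1228370 = 5*231667 + 70035
231667 = 3*70035 + 21562
70035 = 3*21562 + 5349
21562 = 4*5349 + 166
5349 = 32*166 + 37
166 = 4*37 + 18
37 = 2*18 + 1
18 = 18*1 + 0
Back-substitute:
1 = 37 − 2·18
1 = −2·166 + 9·37
1 = 9·5349 − 290·166
1 = −290·21562 + 1169·5349
1 = 1169·70035 − 3797·21562
1 = −3797·231667 + 12560·70035
1 = 12560·1228370 − 66597·231667
So 231667·(-66597) ≡ 1 (mod 1228370), i.e. 231667⁻¹ ≡ 1161773.
Then x ≡ 1161773·422684 ≡ 1068942 (mod 1228370); the smallest non-negative solution is x = 1068942.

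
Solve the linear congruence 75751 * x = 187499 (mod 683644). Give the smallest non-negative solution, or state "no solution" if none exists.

7809

First find gcd(75751, 683644):
683644 = 9·75751 + 1885
75751 = 40·1885 + 351
1885 = 5·351 + 130
351 = 2·130 + 91
130 = 1·91 + 39
91 = 2·39 + 13
39 = 3·13 + 0
gcd = 13 and 13 | 187499, so solutions exist. Divide through by 13: 5827x ≡ 14423 (mod 52588).
Now find 5827⁻¹ mod 52588:
52588 = 9*5827 + 145
5827 = 40*145 + 27
145 = 5*27 + 10
27 = 2*10 + 7
10 = 1*7 + 3
7 = 2*3 + 1
3 = 3*1 + 0
Back-substitute:
1 = 7 − 2·3
1 = −2·10 + 3·7
1 = 3·27 − 8·10
1 = −8·145 + 43·27
1 = 43·5827 − 1728·145
1 = −1728·52588 + 15595·5827
So 5827⁻¹ ≡ 15595 (mod 52588).
Then x ≡ 15595·14423 ≡ 7809 (mod 52588); the smallest non-negative solution is x = 7809.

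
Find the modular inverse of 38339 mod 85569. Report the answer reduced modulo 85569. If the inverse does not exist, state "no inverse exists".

48227

Apply the Euclidean algorithm to 85569 and 38339:
85569 = 2·38339 + 8891
38339 = 4·8891 + 2775
8891 = 3·2775 + 566
2775 = 4·566 + 511
566 = 1·511 + 55
511 = 9·55 + 16
55 = 3·16 + 7
16 = 2·7 + 2
7 = 3·2 + 1
2 = 2·1 + 0
The gcd is 1. Working backward:
1 = 7 − 3·2
1 = −3·16 + 7·7
1 = 7·55 − 24·16
1 = −24·511 + 223·55
1 = 223·566 − 247·511
1 = −247·2775 + 1211·566
1 = 1211·8891 − 3880·2775
1 = −3880·38339 + 16731·8891
1 = 16731·85569 − 37342·38339
So 38339·(-37342) ≡ 1 (mod 85569), and -37342 ≡ 48227 (mod 85569).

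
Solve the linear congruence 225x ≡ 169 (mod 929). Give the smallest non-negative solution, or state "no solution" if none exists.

First find gcd(225, 929):
929 = 4×225 + 29
225 = 7×29 + 22
29 = 1×22 + 7
22 = 3×7 + 1
7 = 7×1 + 0
gcd = 1, so a unique solution mod 929 exists.
Back-substitute for the Bézout coefficients:
1 = 22 − 3·7
1 = −3·29 + 4·22
1 = 4·225 − 31·29
1 = −31·929 + 128·225
So 225·(128) ≡ 1 (mod 929), giving 225⁻¹ ≡ 128.
x ≡ 225⁻¹·169 ≡ 128·169 ≡ 265 (mod 929).

265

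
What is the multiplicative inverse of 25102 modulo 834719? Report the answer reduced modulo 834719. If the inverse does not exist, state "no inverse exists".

Apply the Euclidean algorithm to 834719 and 25102:
834719 = 33×25102 + 6353
25102 = 3×6353 + 6043
6353 = 1×6043 + 310
6043 = 19×310 + 153
310 = 2×153 + 4
153 = 38×4 + 1
4 = 4×1 + 0
gcd = 1, so the inverse exists. Back-substitute:
1 = 153 − 38·4
1 = −38·310 + 77·153
1 = 77·6043 − 1501·310
1 = −1501·6353 + 1578·6043
1 = 1578·25102 − 6235·6353
1 = −6235·834719 + 207333·25102
So 25102·207333 ≡ 1 (mod 834719).

207333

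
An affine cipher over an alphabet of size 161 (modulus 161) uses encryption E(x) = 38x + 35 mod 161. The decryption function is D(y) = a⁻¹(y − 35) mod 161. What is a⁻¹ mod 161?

89

Run Euclid on (161, 38):
161 = 4·38 + 9
38 = 4·9 + 2
9 = 4·2 + 1
2 = 2·1 + 0
The gcd is 1. Working backward:
1 = 9 − 4·2
1 = −4·38 + 17·9
1 = 17·161 − 72·38
Thus 38·(-72) ≡ 1 (mod 161); reducing, -72 mod 161 = 89.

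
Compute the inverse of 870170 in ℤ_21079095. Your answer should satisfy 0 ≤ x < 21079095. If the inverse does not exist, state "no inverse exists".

Euclidean algorithm on 21079095, 870170:
21079095 = 24·870170 + 195015
870170 = 4·195015 + 90110
195015 = 2·90110 + 14795
90110 = 6·14795 + 1340
14795 = 11·1340 + 55
1340 = 24·55 + 20
55 = 2·20 + 15
20 = 1·15 + 5
15 = 3·5 + 0
gcd(870170, 21079095) = 5 ≠ 1, so 870170 has no multiplicative inverse modulo 21079095.

no inverse exists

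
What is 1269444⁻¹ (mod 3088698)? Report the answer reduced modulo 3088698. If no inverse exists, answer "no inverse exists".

Compute gcd(1269444, 3088698):
3088698 = 2·1269444 + 549810
1269444 = 2·549810 + 169824
549810 = 3·169824 + 40338
169824 = 4·40338 + 8472
40338 = 4·8472 + 6450
8472 = 1·6450 + 2022
6450 = 3·2022 + 384
2022 = 5·384 + 102
384 = 3·102 + 78
102 = 1·78 + 24
78 = 3·24 + 6
24 = 4·6 + 0
Since gcd = 6 > 1, 1269444 is not a unit mod 3088698.

no inverse exists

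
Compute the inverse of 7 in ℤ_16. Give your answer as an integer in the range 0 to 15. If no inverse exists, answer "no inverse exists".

Apply the Euclidean algorithm to 16 and 7:
16 = 2×7 + 2
7 = 3×2 + 1
2 = 2×1 + 0
gcd = 1, so the inverse exists. Back-substitute:
1 = 7 − 3·2
1 = −3·16 + 7·7
So 7·7 ≡ 1 (mod 16).

7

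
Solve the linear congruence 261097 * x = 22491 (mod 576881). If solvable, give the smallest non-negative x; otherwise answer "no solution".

379502

First find gcd(261097, 576881):
576881 = 2·261097 + 54687
261097 = 4·54687 + 42349
54687 = 1·42349 + 12338
42349 = 3·12338 + 5335
12338 = 2·5335 + 1668
5335 = 3·1668 + 331
1668 = 5·331 + 13
331 = 25·13 + 6
13 = 2·6 + 1
6 = 6·1 + 0
gcd = 1, so a unique solution mod 576881 exists.
Back-substitute for the Bézout coefficients:
1 = 13 − 2·6
1 = −2·331 + 51·13
1 = 51·1668 − 257·331
1 = −257·5335 + 822·1668
1 = 822·12338 − 1901·5335
1 = −1901·42349 + 6525·12338
1 = 6525·54687 − 8426·42349
1 = −8426·261097 + 40229·54687
1 = 40229·576881 − 88884·261097
So 261097·(-88884) ≡ 1 (mod 576881), giving 261097⁻¹ ≡ 487997.
x ≡ 261097⁻¹·22491 ≡ 487997·22491 ≡ 379502 (mod 576881).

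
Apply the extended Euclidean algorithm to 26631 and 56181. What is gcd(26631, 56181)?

3

Euclidean algorithm:
56181 = 2*26631 + 2919
26631 = 9*2919 + 360
2919 = 8*360 + 39
360 = 9*39 + 9
39 = 4*9 + 3
9 = 3*3 + 0
gcd(26631, 56181) = 3.
Back-substituting:
3 = 39 − 4·9
3 = −4·360 + 37·39
3 = 37·2919 − 300·360
3 = −300·26631 + 2737·2919
3 = 2737·56181 − 5774·26631
So 3 = (2737)·56181 + (-5774)·26631.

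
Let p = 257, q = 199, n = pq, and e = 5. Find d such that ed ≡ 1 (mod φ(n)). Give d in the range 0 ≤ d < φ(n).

30413

φ(n) = (p−1)(q−1) = 256·198 = 50688.
Need d with 5·d ≡ 1 (mod 50688). Apply the extended Euclidean algorithm:
50688 = 10137*5 + 3
5 = 1*3 + 2
3 = 1*2 + 1
2 = 2*1 + 0
Back-substitute:
1 = 3 − 2
1 = −5 + 2·3
1 = 2·50688 − 20275·5
So 5·(-20275) ≡ 1 (mod 50688), hence d ≡ -20275 ≡ 30413 (mod 50688).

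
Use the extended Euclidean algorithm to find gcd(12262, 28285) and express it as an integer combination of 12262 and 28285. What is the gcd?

Apply Euclid's algorithm to 28285 and 12262:
28285 = 2·12262 + 3761
12262 = 3·3761 + 979
3761 = 3·979 + 824
979 = 1·824 + 155
824 = 5·155 + 49
155 = 3·49 + 8
49 = 6·8 + 1
8 = 8·1 + 0
gcd(12262, 28285) = 1.
Express as a combination:
1 = 49 − 6·8
1 = −6·155 + 19·49
1 = 19·824 − 101·155
1 = −101·979 + 120·824
1 = 120·3761 − 461·979
1 = −461·12262 + 1503·3761
1 = 1503·28285 − 3467·12262
So 1 = (1503)·28285 + (-3467)·12262.

1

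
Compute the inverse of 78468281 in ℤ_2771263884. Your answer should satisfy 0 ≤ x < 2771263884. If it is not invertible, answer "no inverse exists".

gcd(2771263884, 78468281) by repeated division:
2771263884 = 35*78468281 + 24874049
78468281 = 3*24874049 + 3846134
24874049 = 6*3846134 + 1797245
3846134 = 2*1797245 + 251644
1797245 = 7*251644 + 35737
251644 = 7*35737 + 1485
35737 = 24*1485 + 97
1485 = 15*97 + 30
97 = 3*30 + 7
30 = 4*7 + 2
7 = 3*2 + 1
2 = 2*1 + 0
gcd = 1, so the inverse exists. Back-substitute:
1 = 7 − 3·2
1 = −3·30 + 13·7
1 = 13·97 − 42·30
1 = −42·1485 + 643·97
1 = 643·35737 − 15474·1485
1 = −15474·251644 + 108961·35737
1 = 108961·1797245 − 778201·251644
1 = −778201·3846134 + 1665363·1797245
1 = 1665363·24874049 − 10770379·3846134
1 = −10770379·78468281 + 33976500·24874049
1 = 33976500·2771263884 − 1199947879·78468281
Thus 78468281·(-1199947879) ≡ 1 (mod 2771263884); reducing, -1199947879 mod 2771263884 = 1571316005.

1571316005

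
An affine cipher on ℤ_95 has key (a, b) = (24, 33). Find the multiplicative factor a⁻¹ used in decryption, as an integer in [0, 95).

4

Run Euclid on (95, 24):
95 = 3×24 + 23
24 = 1×23 + 1
23 = 23×1 + 0
gcd = 1, so the inverse exists. Back-substitute:
1 = 24 − 23
1 = −95 + 4·24
So 24·4 ≡ 1 (mod 95).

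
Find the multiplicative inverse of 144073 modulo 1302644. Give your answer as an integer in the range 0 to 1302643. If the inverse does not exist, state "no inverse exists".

gcd(1302644, 144073) by repeated division:
1302644 = 9×144073 + 5987
144073 = 24×5987 + 385
5987 = 15×385 + 212
385 = 1×212 + 173
212 = 1×173 + 39
173 = 4×39 + 17
39 = 2×17 + 5
17 = 3×5 + 2
5 = 2×2 + 1
2 = 2×1 + 0
The gcd is 1. Working backward:
1 = 5 − 2·2
1 = −2·17 + 7·5
1 = 7·39 − 16·17
1 = −16·173 + 71·39
1 = 71·212 − 87·173
1 = −87·385 + 158·212
1 = 158·5987 − 2457·385
1 = −2457·144073 + 59126·5987
1 = 59126·1302644 − 534591·144073
So 144073·(-534591) ≡ 1 (mod 1302644), and -534591 ≡ 768053 (mod 1302644).

768053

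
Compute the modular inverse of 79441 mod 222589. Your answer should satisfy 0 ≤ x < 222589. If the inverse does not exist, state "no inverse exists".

71598

Apply the Euclidean algorithm to 222589 and 79441:
222589 = 2×79441 + 63707
79441 = 1×63707 + 15734
63707 = 4×15734 + 771
15734 = 20×771 + 314
771 = 2×314 + 143
314 = 2×143 + 28
143 = 5×28 + 3
28 = 9×3 + 1
3 = 3×1 + 0
The gcd is 1. Working backward:
1 = 28 − 9·3
1 = −9·143 + 46·28
1 = 46·314 − 101·143
1 = −101·771 + 248·314
1 = 248·15734 − 5061·771
1 = −5061·63707 + 20492·15734
1 = 20492·79441 − 25553·63707
1 = −25553·222589 + 71598·79441
So 79441·71598 ≡ 1 (mod 222589).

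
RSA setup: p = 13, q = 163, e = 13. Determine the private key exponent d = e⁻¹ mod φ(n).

1645

φ(n) = (p−1)(q−1) = 12·162 = 1944.
Need d with 13·d ≡ 1 (mod 1944). Apply the extended Euclidean algorithm:
1944 = 149*13 + 7
13 = 1*7 + 6
7 = 1*6 + 1
6 = 6*1 + 0
Back-substitute:
1 = 7 − 6
1 = −13 + 2·7
1 = 2·1944 − 299·13
So 13·(-299) ≡ 1 (mod 1944), hence d ≡ -299 ≡ 1645 (mod 1944).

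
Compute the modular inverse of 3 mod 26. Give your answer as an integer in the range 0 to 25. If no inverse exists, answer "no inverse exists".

9

Apply the Euclidean algorithm to 26 and 3:
26 = 8*3 + 2
3 = 1*2 + 1
2 = 2*1 + 0
Since gcd(3, 26) = 1, back-substitute to write 1 as a combination:
1 = 3 − 2
1 = −26 + 9·3
So 3·9 ≡ 1 (mod 26).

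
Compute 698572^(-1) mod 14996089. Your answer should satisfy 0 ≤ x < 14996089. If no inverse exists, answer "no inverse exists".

Extended Euclidean algorithm:
14996089 = 21*698572 + 326077
698572 = 2*326077 + 46418
326077 = 7*46418 + 1151
46418 = 40*1151 + 378
1151 = 3*378 + 17
378 = 22*17 + 4
17 = 4*4 + 1
4 = 4*1 + 0
The gcd is 1. Working backward:
1 = 17 − 4·4
1 = −4·378 + 89·17
1 = 89·1151 − 271·378
1 = −271·46418 + 10929·1151
1 = 10929·326077 − 76774·46418
1 = −76774·698572 + 164477·326077
1 = 164477·14996089 − 3530791·698572
Thus 698572·(-3530791) ≡ 1 (mod 14996089); reducing, -3530791 mod 14996089 = 11465298.

11465298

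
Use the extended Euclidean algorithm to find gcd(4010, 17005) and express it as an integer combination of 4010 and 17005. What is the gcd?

5

Repeated division:
17005 = 4×4010 + 965
4010 = 4×965 + 150
965 = 6×150 + 65
150 = 2×65 + 20
65 = 3×20 + 5
20 = 4×5 + 0
gcd(4010, 17005) = 5.
Working backward:
5 = 65 − 3·20
5 = −3·150 + 7·65
5 = 7·965 − 45·150
5 = −45·4010 + 187·965
5 = 187·17005 − 793·4010
So 5 = (187)·17005 + (-793)·4010.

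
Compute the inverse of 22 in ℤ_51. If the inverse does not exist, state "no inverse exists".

Run Euclid on (51, 22):
51 = 2×22 + 7
22 = 3×7 + 1
7 = 7×1 + 0
Since gcd(22, 51) = 1, back-substitute to write 1 as a combination:
1 = 22 − 3·7
1 = −3·51 + 7·22
So 22·7 ≡ 1 (mod 51).

7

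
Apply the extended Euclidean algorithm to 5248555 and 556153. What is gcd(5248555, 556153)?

13

Repeated division:
5248555 = 9×556153 + 243178
556153 = 2×243178 + 69797
243178 = 3×69797 + 33787
69797 = 2×33787 + 2223
33787 = 15×2223 + 442
2223 = 5×442 + 13
442 = 34×13 + 0
gcd(5248555, 556153) = 13.
Express as a combination:
13 = 2223 − 5·442
13 = −5·33787 + 76·2223
13 = 76·69797 − 157·33787
13 = −157·243178 + 547·69797
13 = 547·556153 − 1251·243178
13 = −1251·5248555 + 11806·556153
So 13 = (-1251)·5248555 + (11806)·556153.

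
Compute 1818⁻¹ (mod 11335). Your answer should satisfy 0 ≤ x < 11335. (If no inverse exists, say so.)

1752

gcd(11335, 1818) by repeated division:
11335 = 6*1818 + 427
1818 = 4*427 + 110
427 = 3*110 + 97
110 = 1*97 + 13
97 = 7*13 + 6
13 = 2*6 + 1
6 = 6*1 + 0
gcd = 1, so the inverse exists. Back-substitute:
1 = 13 − 2·6
1 = −2·97 + 15·13
1 = 15·110 − 17·97
1 = −17·427 + 66·110
1 = 66·1818 − 281·427
1 = −281·11335 + 1752·1818
So 1818·1752 ≡ 1 (mod 11335).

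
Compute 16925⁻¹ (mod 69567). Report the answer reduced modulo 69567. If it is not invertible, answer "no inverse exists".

50750

Apply the Euclidean algorithm to 69567 and 16925:
69567 = 4*16925 + 1867
16925 = 9*1867 + 122
1867 = 15*122 + 37
122 = 3*37 + 11
37 = 3*11 + 4
11 = 2*4 + 3
4 = 1*3 + 1
3 = 3*1 + 0
The gcd is 1. Working backward:
1 = 4 − 3
1 = −11 + 3·4
1 = 3·37 − 10·11
1 = −10·122 + 33·37
1 = 33·1867 − 505·122
1 = −505·16925 + 4578·1867
1 = 4578·69567 − 18817·16925
Hence 16925⁻¹ ≡ -18817 ≡ 50750 (mod 69567).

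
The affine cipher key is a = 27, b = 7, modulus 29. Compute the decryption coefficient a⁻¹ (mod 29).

gcd(29, 27) by repeated division:
29 = 1·27 + 2
27 = 13·2 + 1
2 = 2·1 + 0
The gcd is 1. Working backward:
1 = 27 − 13·2
1 = −13·29 + 14·27
So 27·14 ≡ 1 (mod 29).

14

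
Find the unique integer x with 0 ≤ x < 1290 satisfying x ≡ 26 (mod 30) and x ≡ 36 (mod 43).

896

Write x = 26 + 30·k. Then 30·k ≡ 36 − 26 ≡ 10 (mod 43).
Need 30⁻¹ mod 43. Extended Euclid on (43, 30):
43 = 1·30 + 13
30 = 2·13 + 4
13 = 3·4 + 1
4 = 4·1 + 0
Back-substitute:
1 = 13 − 3·4
1 = −3·30 + 7·13
1 = 7·43 − 10·30
30⁻¹ ≡ 33 (mod 43), so k ≡ 33·10 ≡ 29 (mod 43).
x = 26 + 30·29 = 896.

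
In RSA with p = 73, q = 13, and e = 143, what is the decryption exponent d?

719

φ(n) = (p−1)(q−1) = 72·12 = 864.
Need d with 143·d ≡ 1 (mod 864). Apply the extended Euclidean algorithm:
864 = 6×143 + 6
143 = 23×6 + 5
6 = 1×5 + 1
5 = 5×1 + 0
Back-substitute:
1 = 6 − 5
1 = −143 + 24·6
1 = 24·864 − 145·143
So 143·(-145) ≡ 1 (mod 864), hence d ≡ -145 ≡ 719 (mod 864).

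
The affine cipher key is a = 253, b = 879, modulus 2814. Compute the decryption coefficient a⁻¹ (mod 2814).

2269

Run Euclid on (2814, 253):
2814 = 11·253 + 31
253 = 8·31 + 5
31 = 6·5 + 1
5 = 5·1 + 0
gcd = 1, so the inverse exists. Back-substitute:
1 = 31 − 6·5
1 = −6·253 + 49·31
1 = 49·2814 − 545·253
Hence 253⁻¹ ≡ -545 ≡ 2269 (mod 2814).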